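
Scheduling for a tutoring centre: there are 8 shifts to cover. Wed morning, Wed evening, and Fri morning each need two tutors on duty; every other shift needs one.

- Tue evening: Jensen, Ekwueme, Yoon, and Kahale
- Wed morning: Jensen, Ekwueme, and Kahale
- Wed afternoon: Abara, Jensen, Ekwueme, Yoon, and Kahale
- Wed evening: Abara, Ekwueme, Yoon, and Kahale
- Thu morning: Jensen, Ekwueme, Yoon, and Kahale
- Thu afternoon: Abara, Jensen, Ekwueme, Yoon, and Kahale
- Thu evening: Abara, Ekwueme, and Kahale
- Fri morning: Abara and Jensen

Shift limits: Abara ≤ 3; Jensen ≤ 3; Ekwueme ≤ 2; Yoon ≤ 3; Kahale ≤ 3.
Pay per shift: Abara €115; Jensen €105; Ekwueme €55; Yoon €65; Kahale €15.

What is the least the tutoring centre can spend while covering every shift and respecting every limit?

€675

Fri morning can only be covered by Abara and Jensen, so that assignment is forced.
Picking the cheapest available tutor for each shift independently would cost €435, but that ignores the shift limits.
An optimal schedule: Tue evening→Kahale, Wed morning→Kahale+Ekwueme, Wed afternoon→Yoon, Wed evening→Ekwueme+Yoon, Thu morning→Yoon, Thu afternoon→Jensen, Thu evening→Kahale, Fri morning→Jensen+Abara.
Total: 15 + 15 + 55 + 65 + 55 + 65 + 65 + 105 + 15 + 105 + 115 = €675.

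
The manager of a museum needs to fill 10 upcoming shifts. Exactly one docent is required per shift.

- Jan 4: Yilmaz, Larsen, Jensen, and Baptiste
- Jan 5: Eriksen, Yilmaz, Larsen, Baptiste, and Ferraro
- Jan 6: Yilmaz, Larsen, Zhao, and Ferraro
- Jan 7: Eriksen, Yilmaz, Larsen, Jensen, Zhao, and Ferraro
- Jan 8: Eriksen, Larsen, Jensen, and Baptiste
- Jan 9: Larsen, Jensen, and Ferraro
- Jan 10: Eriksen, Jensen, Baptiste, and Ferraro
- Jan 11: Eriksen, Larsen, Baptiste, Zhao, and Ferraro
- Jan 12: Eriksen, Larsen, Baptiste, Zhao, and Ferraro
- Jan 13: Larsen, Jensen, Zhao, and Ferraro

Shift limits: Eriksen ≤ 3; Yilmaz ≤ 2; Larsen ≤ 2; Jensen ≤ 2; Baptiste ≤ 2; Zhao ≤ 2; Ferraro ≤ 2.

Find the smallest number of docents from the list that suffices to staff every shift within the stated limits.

10 slots to fill and no one can take more than 3, so at least ⌈10/3⌉ = 4 docents are needed.
Any 4 docents together have capacity at most 3+2+2+2 = 9 < 10 slots, so 4 can never suffice.
Eriksen, Yilmaz, Larsen, Jensen, and Baptiste alone can cover everything: Jan 4→Yilmaz, Jan 5→Baptiste, Jan 6→Yilmaz, Jan 7→Jensen, Jan 8→Jensen, Jan 9→Larsen, Jan 10→Eriksen, Jan 11→Eriksen, Jan 12→Eriksen, Jan 13→Larsen.

5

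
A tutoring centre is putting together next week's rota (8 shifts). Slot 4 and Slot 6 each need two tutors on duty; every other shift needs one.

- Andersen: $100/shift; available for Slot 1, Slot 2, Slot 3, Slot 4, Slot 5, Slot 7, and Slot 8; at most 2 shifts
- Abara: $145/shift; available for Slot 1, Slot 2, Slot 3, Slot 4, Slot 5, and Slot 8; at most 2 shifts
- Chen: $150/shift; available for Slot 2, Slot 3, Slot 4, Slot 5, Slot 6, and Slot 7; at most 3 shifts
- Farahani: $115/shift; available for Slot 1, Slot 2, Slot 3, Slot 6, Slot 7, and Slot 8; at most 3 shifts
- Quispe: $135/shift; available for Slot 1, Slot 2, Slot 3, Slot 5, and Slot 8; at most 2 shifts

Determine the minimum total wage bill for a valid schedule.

Slot 6 can only be covered by Chen and Farahani, so that assignment is forced.
Picking the cheapest available tutor for each shift independently would cost $1110, but that ignores the shift limits.
An optimal schedule: Slot 1→Farahani, Slot 2→Quispe, Slot 3→Abara, Slot 4→Andersen+Abara, Slot 5→Quispe, Slot 6→Farahani+Chen, Slot 7→Andersen, Slot 8→Farahani.
Total: 115 + 135 + 145 + 100 + 145 + 135 + 115 + 150 + 100 + 115 = $1255.

$1255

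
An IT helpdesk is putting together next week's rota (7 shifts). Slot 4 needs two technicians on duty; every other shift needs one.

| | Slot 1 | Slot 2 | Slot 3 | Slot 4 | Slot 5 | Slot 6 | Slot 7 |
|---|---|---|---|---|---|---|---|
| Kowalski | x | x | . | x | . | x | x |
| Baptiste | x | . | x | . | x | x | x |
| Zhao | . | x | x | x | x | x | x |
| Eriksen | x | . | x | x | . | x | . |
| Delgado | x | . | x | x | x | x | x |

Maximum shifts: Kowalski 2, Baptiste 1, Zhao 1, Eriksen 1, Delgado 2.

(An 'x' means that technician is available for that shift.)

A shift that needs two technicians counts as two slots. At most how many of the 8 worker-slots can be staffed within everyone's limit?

7

Total capacity across all technicians is 2+1+1+1+2 = 7, and 8 slots are needed, so at most 7 can be filled.
An assignment achieving 7: Slot 1→Kowalski, Slot 2→Kowalski, Slot 3→Zhao, Slot 4→Eriksen+Delgado, Slot 5→Baptiste, Slot 7→Delgado.
Loads: Kowalski 2/2, Baptiste 1/1, Zhao 1/1, Eriksen 1/1, Delgado 2/2.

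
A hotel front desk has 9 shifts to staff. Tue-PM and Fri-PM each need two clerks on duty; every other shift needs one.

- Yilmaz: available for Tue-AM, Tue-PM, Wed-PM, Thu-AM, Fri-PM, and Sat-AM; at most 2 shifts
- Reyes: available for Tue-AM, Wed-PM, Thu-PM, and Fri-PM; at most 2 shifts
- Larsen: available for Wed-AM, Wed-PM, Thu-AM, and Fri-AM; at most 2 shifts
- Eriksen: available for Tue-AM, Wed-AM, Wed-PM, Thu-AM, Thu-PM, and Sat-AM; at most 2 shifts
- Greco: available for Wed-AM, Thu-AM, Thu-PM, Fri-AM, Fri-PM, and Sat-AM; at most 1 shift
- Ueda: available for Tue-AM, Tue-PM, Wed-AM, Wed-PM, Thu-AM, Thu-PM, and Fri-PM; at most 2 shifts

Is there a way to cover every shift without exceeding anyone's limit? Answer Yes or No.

Tue-PM can only be covered by Yilmaz and Ueda, so that assignment is forced.
One valid schedule: Tue-AM→Reyes, Tue-PM→Yilmaz+Ueda, Wed-AM→Larsen, Wed-PM→Eriksen, Thu-AM→Eriksen, Thu-PM→Reyes, Fri-AM→Larsen, Fri-PM→Greco+Ueda, Sat-AM→Yilmaz.
Loads: Yilmaz 2/2, Reyes 2/2, Larsen 2/2, Eriksen 2/2, Greco 1/1, Ueda 2/2 — all within limits.

Yes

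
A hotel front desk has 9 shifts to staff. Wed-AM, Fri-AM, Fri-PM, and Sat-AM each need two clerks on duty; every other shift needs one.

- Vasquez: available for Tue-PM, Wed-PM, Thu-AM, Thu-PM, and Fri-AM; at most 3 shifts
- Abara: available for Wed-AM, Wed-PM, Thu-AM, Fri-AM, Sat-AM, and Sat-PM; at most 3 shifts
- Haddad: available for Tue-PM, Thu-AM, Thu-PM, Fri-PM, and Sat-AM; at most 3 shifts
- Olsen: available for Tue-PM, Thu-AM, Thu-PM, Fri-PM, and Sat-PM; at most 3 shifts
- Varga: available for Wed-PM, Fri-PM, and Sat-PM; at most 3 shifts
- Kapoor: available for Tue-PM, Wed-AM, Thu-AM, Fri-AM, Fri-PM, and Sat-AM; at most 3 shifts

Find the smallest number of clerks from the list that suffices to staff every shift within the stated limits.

5

13 slots to fill and no one can take more than 3, so at least ⌈13/3⌉ = 5 clerks are needed.
Vasquez, Abara, Haddad, Olsen, and Kapoor alone can cover everything: Tue-PM→Haddad, Wed-AM→Abara+Kapoor, Wed-PM→Vasquez, Thu-AM→Olsen, Thu-PM→Vasquez, Fri-AM→Vasquez+Abara, Fri-PM→Haddad+Olsen, Sat-AM→Haddad+Kapoor, Sat-PM→Abara.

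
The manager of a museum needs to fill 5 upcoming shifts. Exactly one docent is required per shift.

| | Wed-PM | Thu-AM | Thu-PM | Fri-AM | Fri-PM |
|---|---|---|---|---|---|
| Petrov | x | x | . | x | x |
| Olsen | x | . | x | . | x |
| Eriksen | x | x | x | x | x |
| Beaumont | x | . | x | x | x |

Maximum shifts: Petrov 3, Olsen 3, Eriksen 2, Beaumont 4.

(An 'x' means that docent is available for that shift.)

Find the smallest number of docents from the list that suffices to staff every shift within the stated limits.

2

5 slots to fill and no one can take more than 4, so at least ⌈5/4⌉ = 2 docents are needed.
Petrov and Olsen alone can cover everything: Wed-PM→Petrov, Thu-AM→Petrov, Thu-PM→Olsen, Fri-AM→Petrov, Fri-PM→Olsen.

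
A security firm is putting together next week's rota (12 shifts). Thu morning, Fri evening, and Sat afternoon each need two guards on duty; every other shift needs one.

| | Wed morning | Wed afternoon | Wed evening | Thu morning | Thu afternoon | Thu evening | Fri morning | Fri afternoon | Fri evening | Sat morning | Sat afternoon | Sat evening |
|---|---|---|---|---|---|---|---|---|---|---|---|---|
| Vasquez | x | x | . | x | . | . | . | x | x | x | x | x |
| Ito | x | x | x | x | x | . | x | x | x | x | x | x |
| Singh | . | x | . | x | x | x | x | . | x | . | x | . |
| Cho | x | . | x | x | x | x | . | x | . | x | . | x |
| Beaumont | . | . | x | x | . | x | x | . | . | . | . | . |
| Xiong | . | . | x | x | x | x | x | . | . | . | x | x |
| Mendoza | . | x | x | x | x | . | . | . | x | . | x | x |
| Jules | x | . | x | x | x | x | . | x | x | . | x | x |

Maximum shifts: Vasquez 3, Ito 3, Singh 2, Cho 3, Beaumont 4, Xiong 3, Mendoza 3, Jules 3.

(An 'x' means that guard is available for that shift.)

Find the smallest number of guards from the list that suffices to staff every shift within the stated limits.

5

15 slots to fill and no one can take more than 4, so at least ⌈15/4⌉ = 4 guards are needed.
Any 4 guards together have capacity at most 4+3+3+3 = 13 < 15 slots, so 4 can never suffice.
Vasquez, Ito, Singh, Cho, and Beaumont alone can cover everything: Wed morning→Vasquez, Wed afternoon→Vasquez, Wed evening→Beaumont, Thu morning→Cho+Beaumont, Thu afternoon→Ito, Thu evening→Beaumont, Fri morning→Beaumont, Fri afternoon→Vasquez, Fri evening→Ito+Singh, Sat morning→Cho, Sat afternoon→Ito+Singh, Sat evening→Cho.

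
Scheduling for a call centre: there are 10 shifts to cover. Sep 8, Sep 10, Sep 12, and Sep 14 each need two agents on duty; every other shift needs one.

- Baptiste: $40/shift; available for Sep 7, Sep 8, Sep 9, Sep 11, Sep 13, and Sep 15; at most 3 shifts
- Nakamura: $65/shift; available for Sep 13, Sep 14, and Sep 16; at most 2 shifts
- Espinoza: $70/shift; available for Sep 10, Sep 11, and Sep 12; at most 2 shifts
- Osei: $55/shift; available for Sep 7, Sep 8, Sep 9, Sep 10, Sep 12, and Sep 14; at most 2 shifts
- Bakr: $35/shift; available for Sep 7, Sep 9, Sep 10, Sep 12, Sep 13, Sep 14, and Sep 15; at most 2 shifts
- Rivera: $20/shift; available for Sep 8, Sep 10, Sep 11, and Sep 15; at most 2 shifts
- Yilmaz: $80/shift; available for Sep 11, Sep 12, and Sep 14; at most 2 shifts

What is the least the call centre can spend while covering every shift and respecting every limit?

$690

Sep 16 can only be covered by Nakamura, so that assignment is forced.
Picking the cheapest available agent for each shift independently would cost $505, but that ignores the shift limits.
An optimal schedule: Sep 7→Bakr, Sep 8→Rivera+Baptiste, Sep 9→Bakr, Sep 10→Osei+Espinoza, Sep 11→Baptiste, Sep 12→Osei+Espinoza, Sep 13→Baptiste, Sep 14→Nakamura+Yilmaz, Sep 15→Rivera, Sep 16→Nakamura.
Total: 35 + 20 + 40 + 35 + 55 + 70 + 40 + 55 + 70 + 40 + 65 + 80 + 20 + 65 = $690.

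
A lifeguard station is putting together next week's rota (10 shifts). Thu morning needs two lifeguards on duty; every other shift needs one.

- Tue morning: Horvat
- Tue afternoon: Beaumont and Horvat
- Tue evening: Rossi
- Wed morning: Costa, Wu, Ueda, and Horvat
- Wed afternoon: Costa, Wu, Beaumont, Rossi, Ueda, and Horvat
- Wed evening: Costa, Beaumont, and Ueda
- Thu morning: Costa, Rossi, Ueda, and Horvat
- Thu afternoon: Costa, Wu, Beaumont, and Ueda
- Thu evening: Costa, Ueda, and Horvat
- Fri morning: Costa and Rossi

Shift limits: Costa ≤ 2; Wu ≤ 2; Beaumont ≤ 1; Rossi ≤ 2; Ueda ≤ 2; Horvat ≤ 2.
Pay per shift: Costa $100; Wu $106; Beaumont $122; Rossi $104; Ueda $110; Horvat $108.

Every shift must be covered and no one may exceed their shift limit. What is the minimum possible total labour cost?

Tue morning can only be covered by Horvat, so that assignment is forced.
Tue evening can only be covered by Rossi, so that assignment is forced.
Picking the cheapest available lifeguard for each shift independently would cost $1124, but that ignores the shift limits.
An optimal schedule: Tue morning→Horvat, Tue afternoon→Beaumont, Tue evening→Rossi, Wed morning→Wu, Wed afternoon→Rossi, Wed evening→Costa, Thu morning→Ueda+Horvat, Thu afternoon→Wu, Thu evening→Ueda, Fri morning→Costa.
Total: 108 + 122 + 104 + 106 + 104 + 100 + 110 + 108 + 106 + 110 + 100 = $1178.

$1178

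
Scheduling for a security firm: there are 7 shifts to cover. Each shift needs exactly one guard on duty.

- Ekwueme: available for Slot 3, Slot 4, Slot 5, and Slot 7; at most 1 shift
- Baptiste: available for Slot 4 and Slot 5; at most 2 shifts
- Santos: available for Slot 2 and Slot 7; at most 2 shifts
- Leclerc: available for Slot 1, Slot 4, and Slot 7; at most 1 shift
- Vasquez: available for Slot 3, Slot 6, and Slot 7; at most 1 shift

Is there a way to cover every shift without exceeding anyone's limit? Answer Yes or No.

Yes

Slot 1 can only be covered by Leclerc, so that assignment is forced.
Slot 2 can only be covered by Santos, so that assignment is forced.
Slot 6 can only be covered by Vasquez, so that assignment is forced.
One valid schedule: Slot 1→Leclerc, Slot 2→Santos, Slot 3→Ekwueme, Slot 4→Baptiste, Slot 5→Baptiste, Slot 6→Vasquez, Slot 7→Santos.
Loads: Ekwueme 1/1, Baptiste 2/2, Santos 2/2, Leclerc 1/1, Vasquez 1/1 — all within limits.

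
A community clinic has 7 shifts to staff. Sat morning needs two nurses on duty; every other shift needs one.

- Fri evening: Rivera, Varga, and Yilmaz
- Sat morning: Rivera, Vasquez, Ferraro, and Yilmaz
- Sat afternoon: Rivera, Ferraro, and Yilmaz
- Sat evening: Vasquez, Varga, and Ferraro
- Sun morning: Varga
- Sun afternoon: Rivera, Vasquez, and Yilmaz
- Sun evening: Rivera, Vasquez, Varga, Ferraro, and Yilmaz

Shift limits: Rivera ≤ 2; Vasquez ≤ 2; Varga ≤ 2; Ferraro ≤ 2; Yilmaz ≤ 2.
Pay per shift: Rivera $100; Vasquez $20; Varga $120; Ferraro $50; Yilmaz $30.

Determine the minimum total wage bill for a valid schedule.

Sun morning can only be covered by Varga, so that assignment is forced.
Picking the cheapest available nurse for each shift independently would cost $290, but that ignores the shift limits.
An optimal schedule: Fri evening→Yilmaz, Sat morning→Ferraro+Rivera, Sat afternoon→Yilmaz, Sat evening→Vasquez, Sun morning→Varga, Sun afternoon→Vasquez, Sun evening→Ferraro.
Total: 30 + 50 + 100 + 30 + 20 + 120 + 20 + 50 = $420.

$420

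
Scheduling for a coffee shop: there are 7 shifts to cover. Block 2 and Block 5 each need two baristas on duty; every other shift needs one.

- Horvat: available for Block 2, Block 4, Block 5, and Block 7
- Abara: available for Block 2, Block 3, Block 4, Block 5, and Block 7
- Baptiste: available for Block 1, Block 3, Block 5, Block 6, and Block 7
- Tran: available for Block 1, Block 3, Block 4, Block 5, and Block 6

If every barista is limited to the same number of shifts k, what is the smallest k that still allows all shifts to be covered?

3

With 4 baristas and 9 worker-slots to fill, someone must work at least ⌈9/4⌉ = 3 shifts, so k ≥ 3.
k = 3 works: Block 1→Baptiste, Block 2→Horvat+Abara, Block 3→Abara, Block 4→Horvat, Block 5→Abara+Baptiste, Block 6→Baptiste, Block 7→Horvat.
Loads: Horvat 3, Abara 3, Baptiste 3, Tran 0 — all ≤ 3.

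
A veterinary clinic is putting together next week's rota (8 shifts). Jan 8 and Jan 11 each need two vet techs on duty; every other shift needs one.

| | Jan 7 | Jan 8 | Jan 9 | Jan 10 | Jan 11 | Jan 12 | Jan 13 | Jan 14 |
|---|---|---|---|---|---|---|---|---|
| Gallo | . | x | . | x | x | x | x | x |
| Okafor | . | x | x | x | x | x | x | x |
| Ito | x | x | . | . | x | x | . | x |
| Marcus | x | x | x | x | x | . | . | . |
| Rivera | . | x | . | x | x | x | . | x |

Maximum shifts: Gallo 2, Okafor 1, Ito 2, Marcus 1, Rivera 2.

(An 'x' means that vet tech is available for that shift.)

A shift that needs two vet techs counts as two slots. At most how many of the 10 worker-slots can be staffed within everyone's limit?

8

Total capacity across all vet techs is 2+1+2+1+2 = 8, and 10 slots are needed, so at most 8 can be filled.
An assignment achieving 8: Jan 7→Ito, Jan 8→Marcus+Rivera, Jan 9→Okafor, Jan 10→Gallo, Jan 12→Ito, Jan 13→Gallo, Jan 14→Rivera.
Loads: Gallo 2/2, Okafor 1/1, Ito 2/2, Marcus 1/1, Rivera 2/2.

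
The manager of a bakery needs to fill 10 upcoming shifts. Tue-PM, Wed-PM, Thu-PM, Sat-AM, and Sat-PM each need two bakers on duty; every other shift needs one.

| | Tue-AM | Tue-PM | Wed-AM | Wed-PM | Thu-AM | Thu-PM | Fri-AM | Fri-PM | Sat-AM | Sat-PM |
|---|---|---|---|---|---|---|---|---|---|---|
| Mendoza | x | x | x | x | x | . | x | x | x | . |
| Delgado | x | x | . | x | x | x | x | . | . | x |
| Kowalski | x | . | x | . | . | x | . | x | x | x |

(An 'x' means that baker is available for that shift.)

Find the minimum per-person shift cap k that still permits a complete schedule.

With 3 bakers and 15 worker-slots to fill, someone must work at least ⌈15/3⌉ = 5 shifts, so k ≥ 5.
k = 5 works: Tue-AM→Kowalski, Tue-PM→Mendoza+Delgado, Wed-AM→Mendoza, Wed-PM→Mendoza+Delgado, Thu-AM→Mendoza, Thu-PM→Delgado+Kowalski, Fri-AM→Delgado, Fri-PM→Kowalski, Sat-AM→Mendoza+Kowalski, Sat-PM→Delgado+Kowalski.
Loads: Mendoza 5, Delgado 5, Kowalski 5 — all ≤ 5.

5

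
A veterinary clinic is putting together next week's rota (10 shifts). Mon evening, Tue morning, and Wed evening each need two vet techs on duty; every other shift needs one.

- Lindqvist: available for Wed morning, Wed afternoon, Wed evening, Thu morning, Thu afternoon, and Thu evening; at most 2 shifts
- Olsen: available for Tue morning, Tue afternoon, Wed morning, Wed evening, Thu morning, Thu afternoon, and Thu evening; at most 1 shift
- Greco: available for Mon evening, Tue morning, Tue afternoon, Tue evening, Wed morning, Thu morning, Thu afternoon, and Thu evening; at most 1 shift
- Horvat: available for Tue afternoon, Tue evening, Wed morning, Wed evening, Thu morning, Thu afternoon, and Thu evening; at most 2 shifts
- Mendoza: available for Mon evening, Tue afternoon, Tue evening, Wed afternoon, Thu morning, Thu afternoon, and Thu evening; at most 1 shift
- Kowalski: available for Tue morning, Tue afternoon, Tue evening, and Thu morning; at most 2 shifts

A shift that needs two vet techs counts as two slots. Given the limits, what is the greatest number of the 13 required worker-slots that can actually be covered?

Total capacity across all vet techs is 2+1+1+2+1+2 = 9, and 13 slots are needed, so at most 9 can be filled.
An assignment achieving 9: Mon evening→Greco+Mendoza, Tue morning→Olsen+Kowalski, Tue afternoon→Kowalski, Tue evening→Horvat, Wed afternoon→Lindqvist, Wed evening→Lindqvist+Horvat.
Loads: Lindqvist 2/2, Olsen 1/1, Greco 1/1, Horvat 2/2, Mendoza 1/1, Kowalski 2/2.

9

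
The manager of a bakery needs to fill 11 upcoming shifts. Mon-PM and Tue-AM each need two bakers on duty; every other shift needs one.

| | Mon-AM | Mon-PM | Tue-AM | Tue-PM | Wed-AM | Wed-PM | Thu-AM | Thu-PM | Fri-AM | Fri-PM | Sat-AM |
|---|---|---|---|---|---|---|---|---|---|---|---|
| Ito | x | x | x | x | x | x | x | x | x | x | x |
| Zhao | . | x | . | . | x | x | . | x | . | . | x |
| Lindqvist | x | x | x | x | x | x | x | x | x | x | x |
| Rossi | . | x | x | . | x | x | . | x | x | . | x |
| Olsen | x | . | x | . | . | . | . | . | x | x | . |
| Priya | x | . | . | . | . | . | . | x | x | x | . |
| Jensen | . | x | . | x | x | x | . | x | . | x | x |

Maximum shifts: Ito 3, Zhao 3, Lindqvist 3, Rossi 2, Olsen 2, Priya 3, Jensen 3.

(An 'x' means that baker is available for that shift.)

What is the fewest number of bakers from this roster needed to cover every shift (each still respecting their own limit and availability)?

5

13 slots to fill and no one can take more than 3, so at least ⌈13/3⌉ = 5 bakers are needed.
Ito, Zhao, Lindqvist, Rossi, and Olsen alone can cover everything: Mon-AM→Ito, Mon-PM→Lindqvist+Rossi, Tue-AM→Rossi+Olsen, Tue-PM→Ito, Wed-AM→Zhao, Wed-PM→Zhao, Thu-AM→Ito, Thu-PM→Zhao, Fri-AM→Olsen, Fri-PM→Lindqvist, Sat-AM→Lindqvist.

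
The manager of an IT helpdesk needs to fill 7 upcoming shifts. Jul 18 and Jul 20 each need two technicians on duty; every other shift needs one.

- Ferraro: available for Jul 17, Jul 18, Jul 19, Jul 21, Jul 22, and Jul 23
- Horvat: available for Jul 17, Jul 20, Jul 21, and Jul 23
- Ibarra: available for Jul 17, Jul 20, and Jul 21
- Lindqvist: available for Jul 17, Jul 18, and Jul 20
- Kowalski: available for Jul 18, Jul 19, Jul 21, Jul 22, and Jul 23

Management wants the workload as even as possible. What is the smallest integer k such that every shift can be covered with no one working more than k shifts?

With 5 technicians and 9 worker-slots to fill, someone must work at least ⌈9/5⌉ = 2 shifts, so k ≥ 2.
k = 2 works: Jul 17→Ibarra, Jul 18→Lindqvist+Kowalski, Jul 19→Ferraro, Jul 20→Horvat+Ibarra, Jul 21→Kowalski, Jul 22→Ferraro, Jul 23→Horvat.
Loads: Ferraro 2, Horvat 2, Ibarra 2, Lindqvist 1, Kowalski 2 — all ≤ 2.

2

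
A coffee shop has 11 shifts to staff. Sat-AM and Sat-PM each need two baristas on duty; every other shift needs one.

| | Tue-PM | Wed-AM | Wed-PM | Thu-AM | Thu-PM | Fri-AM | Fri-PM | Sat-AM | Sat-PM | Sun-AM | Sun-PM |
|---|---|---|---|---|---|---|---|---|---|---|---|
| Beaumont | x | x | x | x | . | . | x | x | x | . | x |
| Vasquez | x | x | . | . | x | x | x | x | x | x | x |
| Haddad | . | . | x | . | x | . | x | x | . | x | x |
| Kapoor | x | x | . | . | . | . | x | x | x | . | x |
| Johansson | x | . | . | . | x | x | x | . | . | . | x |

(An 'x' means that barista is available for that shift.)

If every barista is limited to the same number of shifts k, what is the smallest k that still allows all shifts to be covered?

With 5 baristas and 13 worker-slots to fill, someone must work at least ⌈13/5⌉ = 3 shifts, so k ≥ 3.
k = 3 works: Tue-PM→Kapoor, Wed-AM→Beaumont, Wed-PM→Beaumont, Thu-AM→Beaumont, Thu-PM→Haddad, Fri-AM→Vasquez, Fri-PM→Haddad, Sat-AM→Haddad+Kapoor, Sat-PM→Vasquez+Kapoor, Sun-AM→Vasquez, Sun-PM→Johansson.
Loads: Beaumont 3, Vasquez 3, Haddad 3, Kapoor 3, Johansson 1 — all ≤ 3.

3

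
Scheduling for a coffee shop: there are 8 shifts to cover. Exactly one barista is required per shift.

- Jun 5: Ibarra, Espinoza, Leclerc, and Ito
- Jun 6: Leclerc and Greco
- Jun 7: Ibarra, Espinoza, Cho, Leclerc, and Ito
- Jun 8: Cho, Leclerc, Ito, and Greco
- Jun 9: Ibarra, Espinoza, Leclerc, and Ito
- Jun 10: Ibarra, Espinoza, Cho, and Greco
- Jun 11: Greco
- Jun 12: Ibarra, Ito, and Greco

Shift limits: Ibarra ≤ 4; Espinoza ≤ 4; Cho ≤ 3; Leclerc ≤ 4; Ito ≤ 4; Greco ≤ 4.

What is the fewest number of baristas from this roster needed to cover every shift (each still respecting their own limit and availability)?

8 slots to fill and no one can take more than 4, so at least ⌈8/4⌉ = 2 baristas are needed.
Ibarra and Greco alone can cover everything: Jun 5→Ibarra, Jun 6→Greco, Jun 7→Ibarra, Jun 8→Greco, Jun 9→Ibarra, Jun 10→Ibarra, Jun 11→Greco, Jun 12→Greco.

2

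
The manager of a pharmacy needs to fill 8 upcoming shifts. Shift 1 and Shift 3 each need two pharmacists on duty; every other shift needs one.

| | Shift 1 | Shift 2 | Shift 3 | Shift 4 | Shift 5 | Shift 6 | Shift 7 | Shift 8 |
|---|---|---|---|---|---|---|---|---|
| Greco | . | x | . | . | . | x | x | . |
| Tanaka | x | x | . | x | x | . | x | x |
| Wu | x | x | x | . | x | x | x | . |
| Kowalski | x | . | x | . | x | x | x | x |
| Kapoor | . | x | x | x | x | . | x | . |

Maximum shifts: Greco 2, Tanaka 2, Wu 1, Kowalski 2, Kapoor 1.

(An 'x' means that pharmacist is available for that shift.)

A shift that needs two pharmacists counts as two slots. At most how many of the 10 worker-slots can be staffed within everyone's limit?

Total capacity across all pharmacists is 2+2+1+2+1 = 8, and 10 slots are needed, so at most 8 can be filled.
An assignment achieving 8: Shift 1→Wu+Kowalski, Shift 2→Greco, Shift 3→Kowalski+Kapoor, Shift 4→Tanaka, Shift 6→Greco, Shift 8→Tanaka.
Loads: Greco 2/2, Tanaka 2/2, Wu 1/1, Kowalski 2/2, Kapoor 1/1.

8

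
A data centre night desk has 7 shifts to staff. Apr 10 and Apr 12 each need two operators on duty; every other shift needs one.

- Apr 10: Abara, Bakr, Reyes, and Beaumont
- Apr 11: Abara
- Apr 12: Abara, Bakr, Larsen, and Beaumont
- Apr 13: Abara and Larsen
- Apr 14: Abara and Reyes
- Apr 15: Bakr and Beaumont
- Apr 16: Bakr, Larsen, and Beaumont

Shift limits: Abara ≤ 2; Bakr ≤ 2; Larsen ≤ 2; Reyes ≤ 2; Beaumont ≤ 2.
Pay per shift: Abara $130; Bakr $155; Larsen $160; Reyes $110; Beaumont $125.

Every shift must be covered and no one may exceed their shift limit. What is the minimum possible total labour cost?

Apr 11 can only be covered by Abara, so that assignment is forced.
Picking the cheapest available operator for each shift independently would cost $1110, but that ignores the shift limits.
An optimal schedule: Apr 10→Reyes+Beaumont, Apr 11→Abara, Apr 12→Larsen+Beaumont, Apr 13→Abara, Apr 14→Reyes, Apr 15→Bakr, Apr 16→Bakr.
Total: 110 + 125 + 130 + 160 + 125 + 130 + 110 + 155 + 155 = $1200.

$1200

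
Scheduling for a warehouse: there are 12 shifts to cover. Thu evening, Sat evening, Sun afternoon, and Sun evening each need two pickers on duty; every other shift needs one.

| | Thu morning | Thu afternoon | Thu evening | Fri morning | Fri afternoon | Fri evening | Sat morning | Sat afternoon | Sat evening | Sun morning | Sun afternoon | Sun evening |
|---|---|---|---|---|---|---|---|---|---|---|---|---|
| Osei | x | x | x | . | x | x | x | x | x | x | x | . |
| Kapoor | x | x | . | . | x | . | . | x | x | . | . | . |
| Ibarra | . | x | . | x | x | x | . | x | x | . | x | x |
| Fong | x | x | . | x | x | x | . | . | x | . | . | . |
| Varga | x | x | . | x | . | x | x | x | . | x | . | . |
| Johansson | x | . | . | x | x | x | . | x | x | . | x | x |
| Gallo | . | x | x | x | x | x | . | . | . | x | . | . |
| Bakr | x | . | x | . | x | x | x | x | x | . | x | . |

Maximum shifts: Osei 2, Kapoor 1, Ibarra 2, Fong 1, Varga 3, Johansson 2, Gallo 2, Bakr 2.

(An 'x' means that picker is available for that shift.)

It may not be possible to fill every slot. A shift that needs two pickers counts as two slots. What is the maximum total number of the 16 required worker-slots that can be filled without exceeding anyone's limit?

15

Total capacity across all pickers is 2+1+2+1+3+2+2+2 = 15, and 16 slots are needed, so at most 15 can be filled.
An assignment achieving 15: Thu morning→Kapoor, Thu afternoon→Varga, Thu evening→Osei+Gallo, Fri morning→Fong, Fri afternoon→Gallo, Fri evening→Bakr, Sat morning→Osei, Sat afternoon→Varga, Sat evening→Bakr, Sun morning→Varga, Sun afternoon→Ibarra+Johansson, Sun evening→Ibarra+Johansson.
Loads: Osei 2/2, Kapoor 1/1, Ibarra 2/2, Fong 1/1, Varga 3/3, Johansson 2/2, Gallo 2/2, Bakr 2/2.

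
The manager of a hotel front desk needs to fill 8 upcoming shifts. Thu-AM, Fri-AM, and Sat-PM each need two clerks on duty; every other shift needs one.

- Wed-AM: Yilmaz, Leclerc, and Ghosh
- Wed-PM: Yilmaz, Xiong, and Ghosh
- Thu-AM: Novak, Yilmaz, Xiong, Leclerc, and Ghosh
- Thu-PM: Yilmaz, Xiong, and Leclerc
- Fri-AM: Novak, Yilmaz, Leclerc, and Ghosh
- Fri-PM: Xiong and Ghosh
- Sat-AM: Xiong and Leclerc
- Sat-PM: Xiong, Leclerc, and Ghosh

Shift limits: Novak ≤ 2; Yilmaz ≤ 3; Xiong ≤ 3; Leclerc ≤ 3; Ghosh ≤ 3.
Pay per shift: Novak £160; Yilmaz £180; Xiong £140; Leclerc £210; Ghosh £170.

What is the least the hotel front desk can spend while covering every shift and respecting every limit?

Picking the cheapest available clerk for each shift independently would cost £1670, but that ignores the shift limits.
An optimal schedule: Wed-AM→Ghosh, Wed-PM→Ghosh, Thu-AM→Novak+Yilmaz, Thu-PM→Yilmaz, Fri-AM→Novak+Yilmaz, Fri-PM→Xiong, Sat-AM→Xiong, Sat-PM→Xiong+Ghosh.
Total: 170 + 170 + 160 + 180 + 180 + 160 + 180 + 140 + 140 + 140 + 170 = £1790.

£1790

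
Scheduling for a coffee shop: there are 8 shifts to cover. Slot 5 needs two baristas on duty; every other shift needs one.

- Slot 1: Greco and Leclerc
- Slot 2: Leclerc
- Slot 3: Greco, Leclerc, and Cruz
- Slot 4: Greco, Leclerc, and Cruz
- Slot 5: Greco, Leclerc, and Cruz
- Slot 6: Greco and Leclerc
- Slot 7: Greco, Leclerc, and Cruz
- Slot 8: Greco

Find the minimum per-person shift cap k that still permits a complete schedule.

3

With 3 baristas and 9 worker-slots to fill, someone must work at least ⌈9/3⌉ = 3 shifts, so k ≥ 3.
k = 3 works: Slot 1→Greco, Slot 2→Leclerc, Slot 3→Leclerc, Slot 4→Cruz, Slot 5→Leclerc+Cruz, Slot 6→Greco, Slot 7→Cruz, Slot 8→Greco.
Loads: Greco 3, Leclerc 3, Cruz 3 — all ≤ 3.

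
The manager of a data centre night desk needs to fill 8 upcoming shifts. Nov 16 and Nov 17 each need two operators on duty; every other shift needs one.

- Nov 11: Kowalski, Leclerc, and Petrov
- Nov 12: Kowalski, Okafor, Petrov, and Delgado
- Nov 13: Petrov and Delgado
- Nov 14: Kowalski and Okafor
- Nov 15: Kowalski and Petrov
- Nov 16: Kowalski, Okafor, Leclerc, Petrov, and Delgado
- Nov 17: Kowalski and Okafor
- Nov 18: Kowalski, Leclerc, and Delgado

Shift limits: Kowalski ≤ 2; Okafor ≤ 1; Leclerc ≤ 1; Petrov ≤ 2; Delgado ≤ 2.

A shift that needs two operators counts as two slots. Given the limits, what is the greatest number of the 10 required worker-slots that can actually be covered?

Total capacity across all operators is 2+1+1+2+2 = 8, and 10 slots are needed, so at most 8 can be filled.
An assignment achieving 8: Nov 11→Leclerc, Nov 12→Petrov, Nov 13→Petrov, Nov 14→Kowalski, Nov 15→Kowalski, Nov 16→Delgado, Nov 17→Okafor, Nov 18→Delgado.
Loads: Kowalski 2/2, Okafor 1/1, Leclerc 1/1, Petrov 2/2, Delgado 2/2.

8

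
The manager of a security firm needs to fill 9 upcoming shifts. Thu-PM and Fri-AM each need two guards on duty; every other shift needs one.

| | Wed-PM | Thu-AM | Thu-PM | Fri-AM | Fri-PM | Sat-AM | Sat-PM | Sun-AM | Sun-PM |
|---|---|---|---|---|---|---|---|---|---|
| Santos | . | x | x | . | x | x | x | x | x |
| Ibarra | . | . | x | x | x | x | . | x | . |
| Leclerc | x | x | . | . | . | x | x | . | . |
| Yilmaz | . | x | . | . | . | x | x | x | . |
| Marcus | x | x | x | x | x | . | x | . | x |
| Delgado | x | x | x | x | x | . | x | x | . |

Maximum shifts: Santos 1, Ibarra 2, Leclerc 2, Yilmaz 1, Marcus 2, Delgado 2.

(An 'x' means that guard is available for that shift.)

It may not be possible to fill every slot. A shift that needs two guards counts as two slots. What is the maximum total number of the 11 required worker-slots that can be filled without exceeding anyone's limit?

Total capacity across all guards is 1+2+2+1+2+2 = 10, and 11 slots are needed, so at most 10 can be filled.
An assignment achieving 10: Wed-PM→Leclerc, Thu-AM→Delgado, Thu-PM→Ibarra+Marcus, Fri-AM→Ibarra+Marcus, Fri-PM→Delgado, Sat-AM→Leclerc, Sun-AM→Yilmaz, Sun-PM→Santos.
Loads: Santos 1/1, Ibarra 2/2, Leclerc 2/2, Yilmaz 1/1, Marcus 2/2, Delgado 2/2.

10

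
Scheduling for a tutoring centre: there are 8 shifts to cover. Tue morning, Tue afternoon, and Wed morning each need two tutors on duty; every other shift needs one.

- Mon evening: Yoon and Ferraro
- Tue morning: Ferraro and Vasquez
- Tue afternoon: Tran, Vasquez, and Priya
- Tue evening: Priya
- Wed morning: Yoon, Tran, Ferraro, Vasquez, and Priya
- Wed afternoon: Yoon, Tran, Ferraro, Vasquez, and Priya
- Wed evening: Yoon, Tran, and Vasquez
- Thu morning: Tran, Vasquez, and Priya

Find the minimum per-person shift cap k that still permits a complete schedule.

With 5 tutors and 11 worker-slots to fill, someone must work at least ⌈11/5⌉ = 3 shifts, so k ≥ 3.
k = 3 works: Mon evening→Yoon, Tue morning→Ferraro+Vasquez, Tue afternoon→Tran+Vasquez, Tue evening→Priya, Wed morning→Tran+Ferraro, Wed afternoon→Yoon, Wed evening→Yoon, Thu morning→Tran.
Loads: Yoon 3, Tran 3, Ferraro 2, Vasquez 2, Priya 1 — all ≤ 3.

3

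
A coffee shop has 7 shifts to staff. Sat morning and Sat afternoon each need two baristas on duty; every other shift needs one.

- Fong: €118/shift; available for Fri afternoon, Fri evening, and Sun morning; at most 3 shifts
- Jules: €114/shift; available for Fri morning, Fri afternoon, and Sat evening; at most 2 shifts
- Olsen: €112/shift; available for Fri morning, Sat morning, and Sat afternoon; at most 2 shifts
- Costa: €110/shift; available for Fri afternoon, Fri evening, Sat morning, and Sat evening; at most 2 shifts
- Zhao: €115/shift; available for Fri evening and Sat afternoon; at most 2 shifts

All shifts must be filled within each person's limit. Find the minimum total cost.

Sat morning can only be covered by Olsen and Costa, so that assignment is forced.
Sat afternoon can only be covered by Olsen and Zhao, so that assignment is forced.
Sun morning can only be covered by Fong, so that assignment is forced.
Picking the cheapest available barista for each shift independently would cost €1009, but that ignores the shift limits.
An optimal schedule: Fri morning→Jules, Fri afternoon→Jules, Fri evening→Zhao, Sat morning→Costa+Olsen, Sat afternoon→Olsen+Zhao, Sat evening→Costa, Sun morning→Fong.
Total: 114 + 114 + 115 + 110 + 112 + 112 + 115 + 110 + 118 = €1020.

€1020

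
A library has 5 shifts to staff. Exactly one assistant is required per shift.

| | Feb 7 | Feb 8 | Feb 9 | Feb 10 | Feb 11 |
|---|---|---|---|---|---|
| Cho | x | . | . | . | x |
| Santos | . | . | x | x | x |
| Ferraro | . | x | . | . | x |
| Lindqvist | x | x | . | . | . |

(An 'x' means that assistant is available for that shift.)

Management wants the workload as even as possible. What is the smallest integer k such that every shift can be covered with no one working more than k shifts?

With 4 assistants and 5 worker-slots to fill, someone must work at least ⌈5/4⌉ = 2 shifts, so k ≥ 2.
k = 2 works: Feb 7→Cho, Feb 8→Ferraro, Feb 9→Santos, Feb 10→Santos, Feb 11→Cho.
Loads: Cho 2, Santos 2, Ferraro 1, Lindqvist 0 — all ≤ 2.

2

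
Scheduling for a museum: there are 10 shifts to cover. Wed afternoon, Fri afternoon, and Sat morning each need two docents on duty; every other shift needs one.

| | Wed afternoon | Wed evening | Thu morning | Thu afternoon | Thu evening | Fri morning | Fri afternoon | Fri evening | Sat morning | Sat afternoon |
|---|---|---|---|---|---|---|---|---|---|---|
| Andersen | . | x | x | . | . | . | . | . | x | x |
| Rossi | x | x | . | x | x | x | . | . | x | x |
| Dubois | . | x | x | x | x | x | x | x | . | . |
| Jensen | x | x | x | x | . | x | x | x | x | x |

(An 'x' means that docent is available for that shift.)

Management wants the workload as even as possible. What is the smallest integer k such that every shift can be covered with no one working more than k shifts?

4

With 4 docents and 13 worker-slots to fill, someone must work at least ⌈13/4⌉ = 4 shifts, so k ≥ 4.
k = 4 works: Wed afternoon→Rossi+Jensen, Wed evening→Andersen, Thu morning→Andersen, Thu afternoon→Rossi, Thu evening→Rossi, Fri morning→Rossi, Fri afternoon→Dubois+Jensen, Fri evening→Dubois, Sat morning→Andersen+Jensen, Sat afternoon→Andersen.
Loads: Andersen 4, Rossi 4, Dubois 2, Jensen 3 — all ≤ 4.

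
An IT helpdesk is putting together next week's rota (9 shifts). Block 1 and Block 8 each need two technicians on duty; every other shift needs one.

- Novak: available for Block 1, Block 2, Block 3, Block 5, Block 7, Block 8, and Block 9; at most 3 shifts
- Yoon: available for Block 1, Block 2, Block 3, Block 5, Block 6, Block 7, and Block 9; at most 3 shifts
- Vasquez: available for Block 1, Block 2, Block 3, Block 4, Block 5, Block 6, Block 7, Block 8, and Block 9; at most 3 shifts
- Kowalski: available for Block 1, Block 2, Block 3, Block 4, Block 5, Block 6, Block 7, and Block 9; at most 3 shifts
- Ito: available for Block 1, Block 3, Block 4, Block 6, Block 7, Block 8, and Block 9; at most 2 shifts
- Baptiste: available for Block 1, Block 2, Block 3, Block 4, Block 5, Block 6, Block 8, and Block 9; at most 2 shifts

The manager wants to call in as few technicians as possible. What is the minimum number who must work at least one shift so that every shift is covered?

4

11 slots to fill and no one can take more than 3, so at least ⌈11/3⌉ = 4 technicians are needed.
Novak, Yoon, Vasquez, and Kowalski alone can cover everything: Block 1→Vasquez+Kowalski, Block 2→Novak, Block 3→Novak, Block 4→Vasquez, Block 5→Yoon, Block 6→Yoon, Block 7→Yoon, Block 8→Novak+Vasquez, Block 9→Kowalski.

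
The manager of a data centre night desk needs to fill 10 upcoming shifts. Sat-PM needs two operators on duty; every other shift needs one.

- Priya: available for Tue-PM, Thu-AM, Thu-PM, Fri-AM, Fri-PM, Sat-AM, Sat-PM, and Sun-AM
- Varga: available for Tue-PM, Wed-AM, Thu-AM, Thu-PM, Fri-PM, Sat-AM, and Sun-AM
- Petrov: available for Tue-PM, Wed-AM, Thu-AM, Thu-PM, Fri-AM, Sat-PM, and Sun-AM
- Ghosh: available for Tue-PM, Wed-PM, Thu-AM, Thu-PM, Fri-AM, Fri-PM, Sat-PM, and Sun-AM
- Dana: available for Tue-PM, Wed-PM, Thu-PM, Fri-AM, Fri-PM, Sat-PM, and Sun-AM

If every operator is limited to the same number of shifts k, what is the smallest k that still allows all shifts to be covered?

With 5 operators and 11 worker-slots to fill, someone must work at least ⌈11/5⌉ = 3 shifts, so k ≥ 3.
k = 3 works: Tue-PM→Varga, Wed-AM→Varga, Wed-PM→Ghosh, Thu-AM→Priya, Thu-PM→Petrov, Fri-AM→Priya, Fri-PM→Varga, Sat-AM→Priya, Sat-PM→Petrov+Ghosh, Sun-AM→Petrov.
Loads: Priya 3, Varga 3, Petrov 3, Ghosh 2, Dana 0 — all ≤ 3.

3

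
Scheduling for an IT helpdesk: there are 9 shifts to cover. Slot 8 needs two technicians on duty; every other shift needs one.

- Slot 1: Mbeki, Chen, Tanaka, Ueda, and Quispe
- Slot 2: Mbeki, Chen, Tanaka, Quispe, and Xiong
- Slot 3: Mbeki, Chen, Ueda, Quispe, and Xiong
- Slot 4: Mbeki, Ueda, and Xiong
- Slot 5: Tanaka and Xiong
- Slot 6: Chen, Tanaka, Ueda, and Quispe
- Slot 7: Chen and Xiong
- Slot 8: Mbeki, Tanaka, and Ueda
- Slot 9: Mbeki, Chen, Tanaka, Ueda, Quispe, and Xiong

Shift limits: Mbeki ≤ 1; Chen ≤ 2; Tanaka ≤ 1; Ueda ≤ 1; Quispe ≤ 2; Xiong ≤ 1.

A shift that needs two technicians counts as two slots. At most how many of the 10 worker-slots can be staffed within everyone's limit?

8

Total capacity across all technicians is 1+2+1+1+2+1 = 8, and 10 slots are needed, so at most 8 can be filled.
An assignment achieving 8: Slot 1→Quispe, Slot 2→Quispe, Slot 3→Xiong, Slot 4→Mbeki, Slot 5→Tanaka, Slot 6→Chen, Slot 7→Chen, Slot 8→Ueda.
Loads: Mbeki 1/1, Chen 2/2, Tanaka 1/1, Ueda 1/1, Quispe 2/2, Xiong 1/1.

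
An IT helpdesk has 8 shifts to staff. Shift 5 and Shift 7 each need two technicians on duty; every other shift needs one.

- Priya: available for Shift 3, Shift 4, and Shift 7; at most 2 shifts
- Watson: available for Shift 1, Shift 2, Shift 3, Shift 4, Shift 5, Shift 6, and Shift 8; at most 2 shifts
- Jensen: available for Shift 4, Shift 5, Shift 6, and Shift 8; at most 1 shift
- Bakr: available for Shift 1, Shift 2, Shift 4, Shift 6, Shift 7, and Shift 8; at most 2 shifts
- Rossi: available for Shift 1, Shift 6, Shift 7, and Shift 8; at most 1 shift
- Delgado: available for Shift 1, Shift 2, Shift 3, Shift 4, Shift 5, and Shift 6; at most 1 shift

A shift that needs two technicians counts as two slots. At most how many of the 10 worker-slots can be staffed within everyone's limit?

Total capacity across all technicians is 2+2+1+2+1+1 = 9, and 10 slots are needed, so at most 9 can be filled.
An assignment achieving 9: Shift 1→Bakr, Shift 2→Watson, Shift 3→Priya, Shift 4→Delgado, Shift 5→Watson+Jensen, Shift 7→Priya+Bakr, Shift 8→Rossi.
Loads: Priya 2/2, Watson 2/2, Jensen 1/1, Bakr 2/2, Rossi 1/1, Delgado 1/1.

9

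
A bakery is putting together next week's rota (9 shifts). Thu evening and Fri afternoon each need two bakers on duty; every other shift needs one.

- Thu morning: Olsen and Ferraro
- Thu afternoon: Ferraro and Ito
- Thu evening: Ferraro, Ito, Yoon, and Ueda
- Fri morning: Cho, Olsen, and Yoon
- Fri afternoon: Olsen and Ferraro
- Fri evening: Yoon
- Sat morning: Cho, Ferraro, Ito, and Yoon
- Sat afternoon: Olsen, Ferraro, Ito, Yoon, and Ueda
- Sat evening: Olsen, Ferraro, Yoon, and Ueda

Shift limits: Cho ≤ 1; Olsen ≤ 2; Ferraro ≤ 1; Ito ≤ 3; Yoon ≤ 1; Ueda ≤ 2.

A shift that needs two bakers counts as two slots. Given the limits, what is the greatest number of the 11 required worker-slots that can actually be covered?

10

Total capacity across all bakers is 1+2+1+3+1+2 = 10, and 11 slots are needed, so at most 10 can be filled.
An assignment achieving 10: Thu morning→Olsen, Thu afternoon→Ferraro, Thu evening→Ito+Ueda, Fri morning→Cho, Fri afternoon→Olsen, Fri evening→Yoon, Sat morning→Ito, Sat afternoon→Ito, Sat evening→Ueda.
Loads: Cho 1/1, Olsen 2/2, Ferraro 1/1, Ito 3/3, Yoon 1/1, Ueda 2/2.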